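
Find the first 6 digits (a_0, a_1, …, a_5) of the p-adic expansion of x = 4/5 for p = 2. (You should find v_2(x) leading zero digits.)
(a_0, …, a_5) = (0, 0, 1, 0, 1, 1)

v_2(4/5) = 2, so a_0 = ... = a_1 = 0. Factor out: x = 2^2 · u with u = 1/5 a unit in ℤ_2. Expand u iteratively via a_{v+i} = u_i mod 2, u_{i+1} = (u_i − a_{v+i})/2:
  u_0 = 1/5;  a_2 = 1;  u_1 = (u_0 − 1)/2 = -2/5
  u_1 = -2/5;  a_3 = 0;  u_2 = (u_1 − 0)/2 = -1/5
  u_2 = -1/5;  a_4 = 1;  u_3 = (u_2 − 1)/2 = -3/5
  u_3 = -3/5;  a_5 = 1;  u_4 = (u_3 − 1)/2 = -4/5
Digits: (0, 0, 1, 0, 1, 1).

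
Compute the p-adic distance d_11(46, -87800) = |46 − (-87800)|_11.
d_11(46, -87800) = 1/14641

Step 1 — x − y = 46 − (-87800) = 87846. Step 2 — v_11(87846) = 4 (factor: 87846 = (11^4 · 6); the sign does not affect v_p). Step 3 — |x − y|_11 = 11^{-4} = 1/14641.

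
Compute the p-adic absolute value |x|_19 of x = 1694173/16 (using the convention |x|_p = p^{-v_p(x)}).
|1694173/16|_19 = 1/130321

Step 1 — compute v_19(x) by factoring powers of 19 out of the numerator and denominator: v_19(1694173/16) = 4. Step 2 — apply |x|_p = p^{-v_p(x)} = 19^{-4} = 1/130321.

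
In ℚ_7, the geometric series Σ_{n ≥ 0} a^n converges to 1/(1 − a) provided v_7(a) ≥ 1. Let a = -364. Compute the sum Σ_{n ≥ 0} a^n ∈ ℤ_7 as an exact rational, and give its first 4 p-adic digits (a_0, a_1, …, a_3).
Σ a^n = 1/(1 − a) = 1/365;  first 4 digits = (1, 4, 1, 1)

v_7(a) = 1 ≥ 1, so the series converges in ℤ_7 to 1/(1 − a) = 1/(1 − (-364)) = 1/365. Expand this rational in ℤ_7: compute digits iteratively via d_i = x_i mod 7, x_{i+1} = (x_i − d_i)/7. The first 4 digits are (1, 4, 1, 1).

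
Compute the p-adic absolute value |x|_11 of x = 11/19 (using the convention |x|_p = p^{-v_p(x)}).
|11/19|_11 = 1/11

Step 1 — compute v_11(x) by factoring powers of 11 out of the numerator and denominator: v_11(11/19) = 1. Step 2 — apply |x|_p = p^{-v_p(x)} = 11^{-1} = 1/11.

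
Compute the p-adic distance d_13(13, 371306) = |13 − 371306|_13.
d_13(13, 371306) = 1/371293

Step 1 — x − y = 13 − 371306 = -371293. Step 2 — v_13(-371293) = 5 (factor: -371293 = −(13^5 · 1); the sign does not affect v_p). Step 3 — |x − y|_13 = 13^{-5} = 1/371293.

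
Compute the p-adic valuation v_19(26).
v_19(26) = 0

v_19(n) is the largest exponent k such that 19^k divides n. Factor out: 26 = 19^0 · 26. (Sign doesn't affect v_p.) So v_19(26) = 0.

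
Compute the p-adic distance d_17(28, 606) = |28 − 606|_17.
d_17(28, 606) = 1/289

Step 1 — x − y = 28 − 606 = -578. Step 2 — v_17(-578) = 2 (factor: -578 = −(17^2 · 2); the sign does not affect v_p). Step 3 — |x − y|_17 = 17^{-2} = 1/289.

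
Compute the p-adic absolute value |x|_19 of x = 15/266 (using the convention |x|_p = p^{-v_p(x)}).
|15/266|_19 = 19

Step 1 — compute v_19(x) by factoring powers of 19 out of the numerator and denominator: v_19(15/266) = -1. Step 2 — apply |x|_p = p^{-v_p(x)} = 19^{1} = 19.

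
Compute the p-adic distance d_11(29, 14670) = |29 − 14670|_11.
d_11(29, 14670) = 1/14641

Step 1 — x − y = 29 − 14670 = -14641. Step 2 — v_11(-14641) = 4 (factor: -14641 = −(11^4 · 1); the sign does not affect v_p). Step 3 — |x − y|_11 = 11^{-4} = 1/14641.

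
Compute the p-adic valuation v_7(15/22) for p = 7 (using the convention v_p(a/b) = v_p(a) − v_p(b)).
v_7(15/22) = 0

Factor powers of 7 from the numerator and denominator of the reduced fraction: 15 = 7^0 · 15 and 22 = 7^0 · 22. Apply v_p(a/b) = v_p(a) − v_p(b): v_7(15/22) = 0 − 0 = 0.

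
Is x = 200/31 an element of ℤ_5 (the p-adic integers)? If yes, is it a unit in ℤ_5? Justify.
x ∈ ℤ_5 but not a unit; v_5(x) = 2 > 0

ℤ_5 = {x ∈ ℚ_5 : v_5(x) ≥ 0} and ℤ_5^× = {x ∈ ℤ_5 : v_5(x) = 0}. Here v_5(200/31) = v_5(num) − v_5(den) = 2; compare against these criteria.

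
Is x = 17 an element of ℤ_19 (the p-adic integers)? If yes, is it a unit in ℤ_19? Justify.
x ∈ ℤ_19^× (unit); v_19(x) = 0

ℤ_19 = {x ∈ ℚ_19 : v_19(x) ≥ 0} and ℤ_19^× = {x ∈ ℤ_19 : v_19(x) = 0}. Here v_19(17) = v_19(num) − v_19(den) = 0; compare against these criteria.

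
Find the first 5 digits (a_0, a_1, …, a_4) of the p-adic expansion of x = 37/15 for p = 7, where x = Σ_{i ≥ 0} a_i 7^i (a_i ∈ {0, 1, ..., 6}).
(a_0, …, a_4) = (2, 1, 5, 3, 6)

v_7(37/15) = 0 (numerator and denominator both coprime to 7), so x ∈ ℤ_7^×. Compute digits iteratively via a_i = x_i mod 7, x_{i+1} = (x_i − a_i)/7, with x_0 = x:
  x_0 = 37/15;  a_0 = 2;  x_1 = (x_0 − 2)/7 = 1/15
  x_1 = 1/15;  a_1 = 1;  x_2 = (x_1 − 1)/7 = -2/15
  x_2 = -2/15;  a_2 = 5;  x_3 = (x_2 − 5)/7 = -11/15
  x_3 = -11/15;  a_3 = 3;  x_4 = (x_3 − 3)/7 = -8/15
  x_4 = -8/15;  a_4 = 6;  x_5 = (x_4 − 6)/7 = -14/15
Digits: (2, 1, 5, 3, 6).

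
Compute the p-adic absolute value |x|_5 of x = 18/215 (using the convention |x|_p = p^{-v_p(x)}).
|18/215|_5 = 5

Step 1 — compute v_5(x) by factoring powers of 5 out of the numerator and denominator: v_5(18/215) = -1. Step 2 — apply |x|_p = p^{-v_p(x)} = 5^{1} = 5.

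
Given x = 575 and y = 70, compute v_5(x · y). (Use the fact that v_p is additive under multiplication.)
v_5(40250) = 3

v_p(x) = 2 (factor: 575 = 5^2 · 23); v_p(y) = 1 (factor: 70 = 5^1 · 14). Additivity: v_p(xy) = v_p(x) + v_p(y) = 2 + 1 = 3. (Direct check: xy = 40250 = 5^3 · (322).)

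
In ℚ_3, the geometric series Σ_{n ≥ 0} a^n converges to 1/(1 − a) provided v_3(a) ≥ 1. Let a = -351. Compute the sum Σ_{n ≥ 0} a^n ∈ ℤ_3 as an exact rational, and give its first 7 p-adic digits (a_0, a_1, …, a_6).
Σ a^n = 1/(1 − a) = 1/352;  first 7 digits = (1, 0, 0, 2, 1, 1, 0)

v_3(a) = 3 ≥ 1, so the series converges in ℤ_3 to 1/(1 − a) = 1/(1 − (-351)) = 1/352. Expand this rational in ℤ_3: compute digits iteratively via d_i = x_i mod 3, x_{i+1} = (x_i − d_i)/3. The first 7 digits are (1, 0, 0, 2, 1, 1, 0).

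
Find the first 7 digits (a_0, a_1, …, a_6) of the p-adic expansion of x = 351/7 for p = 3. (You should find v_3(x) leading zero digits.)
(a_0, …, a_6) = (0, 0, 0, 1, 2, 2, 0)

v_3(351/7) = 3, so a_0 = ... = a_2 = 0. Factor out: x = 3^3 · u with u = 13/7 a unit in ℤ_3. Expand u iteratively via a_{v+i} = u_i mod 3, u_{i+1} = (u_i − a_{v+i})/3:
  u_0 = 13/7;  a_3 = 1;  u_1 = (u_0 − 1)/3 = 2/7
  u_1 = 2/7;  a_4 = 2;  u_2 = (u_1 − 2)/3 = -4/7
  u_2 = -4/7;  a_5 = 2;  u_3 = (u_2 − 2)/3 = -6/7
  u_3 = -6/7;  a_6 = 0;  u_4 = (u_3 − 0)/3 = -2/7
Digits: (0, 0, 0, 1, 2, 2, 0).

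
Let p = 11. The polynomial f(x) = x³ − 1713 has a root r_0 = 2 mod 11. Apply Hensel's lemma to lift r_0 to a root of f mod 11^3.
r_2 = 860 (mod 1331)

Hensel: r_{i+1} = r_i − f(r_i)/f′(r_i) mod 11^{i+2}, where f′(x) = 3x². Iterate:
  r_0 = 2 (mod 11)
  r_1 = 13 (mod 121)
  r_2 = 860 (mod 1331)
Final: r = 860 with f(r) ≡ 0 mod 11^3.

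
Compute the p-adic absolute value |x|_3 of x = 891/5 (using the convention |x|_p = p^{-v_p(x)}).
|891/5|_3 = 1/81

Step 1 — compute v_3(x) by factoring powers of 3 out of the numerator and denominator: v_3(891/5) = 4. Step 2 — apply |x|_p = p^{-v_p(x)} = 3^{-4} = 1/81.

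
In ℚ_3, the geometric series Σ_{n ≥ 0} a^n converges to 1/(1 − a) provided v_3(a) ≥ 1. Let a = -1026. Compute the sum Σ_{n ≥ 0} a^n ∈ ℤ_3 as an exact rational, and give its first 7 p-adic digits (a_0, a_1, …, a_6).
Σ a^n = 1/(1 − a) = 1/1027;  first 7 digits = (1, 0, 0, 1, 2, 1, 2)

v_3(a) = 3 ≥ 1, so the series converges in ℤ_3 to 1/(1 − a) = 1/(1 − (-1026)) = 1/1027. Expand this rational in ℤ_3: compute digits iteratively via d_i = x_i mod 3, x_{i+1} = (x_i − d_i)/3. The first 7 digits are (1, 0, 0, 1, 2, 1, 2).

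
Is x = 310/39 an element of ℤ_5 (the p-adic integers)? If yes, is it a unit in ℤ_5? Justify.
x ∈ ℤ_5 but not a unit; v_5(x) = 1 > 0

ℤ_5 = {x ∈ ℚ_5 : v_5(x) ≥ 0} and ℤ_5^× = {x ∈ ℤ_5 : v_5(x) = 0}. Here v_5(310/39) = v_5(num) − v_5(den) = 1; compare against these criteria.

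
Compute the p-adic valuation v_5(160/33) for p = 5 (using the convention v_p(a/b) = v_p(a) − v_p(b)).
v_5(160/33) = 1

Factor powers of 5 from the numerator and denominator of the reduced fraction: 160 = 5^1 · 32 and 33 = 5^0 · 33. Apply v_p(a/b) = v_p(a) − v_p(b): v_5(160/33) = 1 − 0 = 1.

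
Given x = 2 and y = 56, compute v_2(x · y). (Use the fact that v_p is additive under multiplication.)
v_2(112) = 4

v_p(x) = 1 (factor: 2 = 2^1 · 1); v_p(y) = 3 (factor: 56 = 2^3 · 7). Additivity: v_p(xy) = v_p(x) + v_p(y) = 1 + 3 = 4. (Direct check: xy = 112 = 2^4 · (7).)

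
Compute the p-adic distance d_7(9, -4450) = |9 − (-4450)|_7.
d_7(9, -4450) = 1/343

Step 1 — x − y = 9 − (-4450) = 4459. Step 2 — v_7(4459) = 3 (factor: 4459 = (7^3 · 13); the sign does not affect v_p). Step 3 — |x − y|_7 = 7^{-3} = 1/343.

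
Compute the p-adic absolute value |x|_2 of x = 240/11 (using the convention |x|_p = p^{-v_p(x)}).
|240/11|_2 = 1/16

Step 1 — compute v_2(x) by factoring powers of 2 out of the numerator and denominator: v_2(240/11) = 4. Step 2 — apply |x|_p = p^{-v_p(x)} = 2^{-4} = 1/16.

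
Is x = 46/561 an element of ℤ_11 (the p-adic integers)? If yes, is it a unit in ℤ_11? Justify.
x ∉ ℤ_11 (v_11(x) = -1 < 0)

ℤ_11 = {x ∈ ℚ_11 : v_11(x) ≥ 0} and ℤ_11^× = {x ∈ ℤ_11 : v_11(x) = 0}. Here v_11(46/561) = v_11(num) − v_11(den) = -1; compare against these criteria.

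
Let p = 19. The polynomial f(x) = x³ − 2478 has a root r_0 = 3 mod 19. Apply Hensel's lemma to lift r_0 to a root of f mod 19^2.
r_1 = 174 (mod 361)

Hensel: r_{i+1} = r_i − f(r_i)/f′(r_i) mod 19^{i+2}, where f′(x) = 3x². Iterate:
  r_0 = 3 (mod 19)
  r_1 = 174 (mod 361)
Final: r = 174 with f(r) ≡ 0 mod 19^2.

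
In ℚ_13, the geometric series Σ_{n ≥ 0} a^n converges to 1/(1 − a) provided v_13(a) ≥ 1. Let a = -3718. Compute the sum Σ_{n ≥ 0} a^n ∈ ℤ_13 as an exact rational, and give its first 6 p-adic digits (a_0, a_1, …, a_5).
Σ a^n = 1/(1 − a) = 1/3719;  first 6 digits = (1, 0, 4, 11, 2, 11)

v_13(a) = 2 ≥ 1, so the series converges in ℤ_13 to 1/(1 − a) = 1/(1 − (-3718)) = 1/3719. Expand this rational in ℤ_13: compute digits iteratively via d_i = x_i mod 13, x_{i+1} = (x_i − d_i)/13. The first 6 digits are (1, 0, 4, 11, 2, 11).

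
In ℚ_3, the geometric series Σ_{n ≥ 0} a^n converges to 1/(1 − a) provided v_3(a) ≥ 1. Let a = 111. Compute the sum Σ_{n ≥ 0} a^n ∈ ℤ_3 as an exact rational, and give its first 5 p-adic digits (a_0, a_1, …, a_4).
Σ a^n = 1/(1 − a) = -1/110;  first 5 digits = (1, 1, 1, 2, 1)

v_3(a) = 1 ≥ 1, so the series converges in ℤ_3 to 1/(1 − a) = 1/(1 − 111) = -1/110. Expand this rational in ℤ_3: compute digits iteratively via d_i = x_i mod 3, x_{i+1} = (x_i − d_i)/3. The first 5 digits are (1, 1, 1, 2, 1).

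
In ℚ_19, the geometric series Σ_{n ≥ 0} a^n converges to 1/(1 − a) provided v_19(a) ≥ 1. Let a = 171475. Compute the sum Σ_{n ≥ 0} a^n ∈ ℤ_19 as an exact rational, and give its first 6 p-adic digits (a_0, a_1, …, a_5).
Σ a^n = 1/(1 − a) = -1/171474;  first 6 digits = (1, 0, 0, 6, 1, 0)

v_19(a) = 3 ≥ 1, so the series converges in ℤ_19 to 1/(1 − a) = 1/(1 − 171475) = -1/171474. Expand this rational in ℤ_19: compute digits iteratively via d_i = x_i mod 19, x_{i+1} = (x_i − d_i)/19. The first 6 digits are (1, 0, 0, 6, 1, 0).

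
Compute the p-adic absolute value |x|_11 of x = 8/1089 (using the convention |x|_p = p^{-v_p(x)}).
|8/1089|_11 = 121

Step 1 — compute v_11(x) by factoring powers of 11 out of the numerator and denominator: v_11(8/1089) = -2. Step 2 — apply |x|_p = p^{-v_p(x)} = 11^{2} = 121.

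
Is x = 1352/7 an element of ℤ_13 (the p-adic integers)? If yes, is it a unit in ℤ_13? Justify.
x ∈ ℤ_13 but not a unit; v_13(x) = 2 > 0

ℤ_13 = {x ∈ ℚ_13 : v_13(x) ≥ 0} and ℤ_13^× = {x ∈ ℤ_13 : v_13(x) = 0}. Here v_13(1352/7) = v_13(num) − v_13(den) = 2; compare against these criteria.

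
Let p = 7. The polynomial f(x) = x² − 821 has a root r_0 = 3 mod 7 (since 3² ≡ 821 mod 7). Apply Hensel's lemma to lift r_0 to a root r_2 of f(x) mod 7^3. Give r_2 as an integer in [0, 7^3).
r_2 = 122 (mod 343)

Hensel's recurrence: r_{i+1} = r_i − f(r_i)·(f′(r_i))^{-1} mod 7^{i+2}, with f′(x) = 2x. Iterate:
  r_0 = 3 (mod 7)
  r_1 = 24 (mod 49)
  r_2 = 122 (mod 343)
Final: r_2 = 122, and one checks f(r_2) ≡ 0 mod 7^3.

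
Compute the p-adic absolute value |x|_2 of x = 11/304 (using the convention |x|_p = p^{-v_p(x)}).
|11/304|_2 = 16

Step 1 — compute v_2(x) by factoring powers of 2 out of the numerator and denominator: v_2(11/304) = -4. Step 2 — apply |x|_p = p^{-v_p(x)} = 2^{4} = 16.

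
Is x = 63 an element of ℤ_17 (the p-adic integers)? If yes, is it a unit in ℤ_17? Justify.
x ∈ ℤ_17^× (unit); v_17(x) = 0

ℤ_17 = {x ∈ ℚ_17 : v_17(x) ≥ 0} and ℤ_17^× = {x ∈ ℤ_17 : v_17(x) = 0}. Here v_17(63) = v_17(num) − v_17(den) = 0; compare against these criteria.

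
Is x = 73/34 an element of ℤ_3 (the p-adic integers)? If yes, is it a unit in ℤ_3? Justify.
x ∈ ℤ_3^× (unit); v_3(x) = 0

ℤ_3 = {x ∈ ℚ_3 : v_3(x) ≥ 0} and ℤ_3^× = {x ∈ ℤ_3 : v_3(x) = 0}. Here v_3(73/34) = v_3(num) − v_3(den) = 0; compare against these criteria.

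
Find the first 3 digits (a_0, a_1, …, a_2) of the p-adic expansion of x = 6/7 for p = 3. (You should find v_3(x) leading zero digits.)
(a_0, …, a_2) = (0, 2, 2)

v_3(6/7) = 1, so a_0 = ... = a_0 = 0. Factor out: x = 3^1 · u with u = 2/7 a unit in ℤ_3. Expand u iteratively via a_{v+i} = u_i mod 3, u_{i+1} = (u_i − a_{v+i})/3:
  u_0 = 2/7;  a_1 = 2;  u_1 = (u_0 − 2)/3 = -4/7
  u_1 = -4/7;  a_2 = 2;  u_2 = (u_1 − 2)/3 = -6/7
Digits: (0, 2, 2).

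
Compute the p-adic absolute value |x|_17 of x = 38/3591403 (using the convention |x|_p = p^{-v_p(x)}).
|38/3591403|_17 = 83521

Step 1 — compute v_17(x) by factoring powers of 17 out of the numerator and denominator: v_17(38/3591403) = -4. Step 2 — apply |x|_p = p^{-v_p(x)} = 17^{4} = 83521.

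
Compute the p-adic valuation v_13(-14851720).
v_13(-14851720) = 5

v_13(n) is the largest exponent k such that 13^k divides n. Factor out: -14851720 = -13^5 · 40. (Sign doesn't affect v_p.) So v_13(-14851720) = 5.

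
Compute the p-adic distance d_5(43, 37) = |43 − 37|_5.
d_5(43, 37) = 1

Step 1 — x − y = 43 − 37 = 6. Step 2 — v_5(6) = 0 (factor: 6 = (5^0 · 6); the sign does not affect v_p). Step 3 — |x − y|_5 = 5^{0} = 1.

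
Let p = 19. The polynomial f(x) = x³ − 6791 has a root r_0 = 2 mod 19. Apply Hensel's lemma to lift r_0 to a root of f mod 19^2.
r_1 = 116 (mod 361)

Hensel: r_{i+1} = r_i − f(r_i)/f′(r_i) mod 19^{i+2}, where f′(x) = 3x². Iterate:
  r_0 = 2 (mod 19)
  r_1 = 116 (mod 361)
Final: r = 116 with f(r) ≡ 0 mod 19^2.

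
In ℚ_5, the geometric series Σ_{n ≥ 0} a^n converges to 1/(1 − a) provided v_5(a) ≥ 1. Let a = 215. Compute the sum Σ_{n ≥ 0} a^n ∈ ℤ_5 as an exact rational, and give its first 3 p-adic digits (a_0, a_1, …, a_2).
Σ a^n = 1/(1 − a) = -1/214;  first 3 digits = (1, 3, 2)

v_5(a) = 1 ≥ 1, so the series converges in ℤ_5 to 1/(1 − a) = 1/(1 − 215) = -1/214. Expand this rational in ℤ_5: compute digits iteratively via d_i = x_i mod 5, x_{i+1} = (x_i − d_i)/5. The first 3 digits are (1, 3, 2).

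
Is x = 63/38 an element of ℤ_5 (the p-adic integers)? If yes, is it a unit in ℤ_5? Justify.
x ∈ ℤ_5^× (unit); v_5(x) = 0

ℤ_5 = {x ∈ ℚ_5 : v_5(x) ≥ 0} and ℤ_5^× = {x ∈ ℤ_5 : v_5(x) = 0}. Here v_5(63/38) = v_5(num) − v_5(den) = 0; compare against these criteria.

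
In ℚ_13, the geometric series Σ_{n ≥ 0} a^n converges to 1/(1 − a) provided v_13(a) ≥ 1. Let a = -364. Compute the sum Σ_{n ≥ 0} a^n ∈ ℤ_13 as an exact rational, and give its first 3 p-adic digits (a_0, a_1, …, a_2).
Σ a^n = 1/(1 − a) = 1/365;  first 3 digits = (1, 11, 1)

v_13(a) = 1 ≥ 1, so the series converges in ℤ_13 to 1/(1 − a) = 1/(1 − (-364)) = 1/365. Expand this rational in ℤ_13: compute digits iteratively via d_i = x_i mod 13, x_{i+1} = (x_i − d_i)/13. The first 3 digits are (1, 11, 1).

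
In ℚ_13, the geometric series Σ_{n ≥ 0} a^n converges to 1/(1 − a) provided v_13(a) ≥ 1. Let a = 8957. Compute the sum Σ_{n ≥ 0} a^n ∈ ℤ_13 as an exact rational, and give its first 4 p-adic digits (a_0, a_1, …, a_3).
Σ a^n = 1/(1 − a) = -1/8956;  first 4 digits = (1, 0, 1, 4)

v_13(a) = 2 ≥ 1, so the series converges in ℤ_13 to 1/(1 − a) = 1/(1 − 8957) = -1/8956. Expand this rational in ℤ_13: compute digits iteratively via d_i = x_i mod 13, x_{i+1} = (x_i − d_i)/13. The first 4 digits are (1, 0, 1, 4).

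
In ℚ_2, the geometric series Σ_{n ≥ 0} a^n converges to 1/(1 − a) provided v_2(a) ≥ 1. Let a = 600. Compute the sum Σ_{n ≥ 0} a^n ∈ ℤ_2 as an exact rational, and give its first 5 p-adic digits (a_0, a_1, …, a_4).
Σ a^n = 1/(1 − a) = -1/599;  first 5 digits = (1, 0, 0, 1, 1)

v_2(a) = 3 ≥ 1, so the series converges in ℤ_2 to 1/(1 − a) = 1/(1 − 600) = -1/599. Expand this rational in ℤ_2: compute digits iteratively via d_i = x_i mod 2, x_{i+1} = (x_i − d_i)/2. The first 5 digits are (1, 0, 0, 1, 1).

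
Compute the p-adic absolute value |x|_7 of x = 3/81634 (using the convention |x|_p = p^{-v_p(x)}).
|3/81634|_7 = 2401

Step 1 — compute v_7(x) by factoring powers of 7 out of the numerator and denominator: v_7(3/81634) = -4. Step 2 — apply |x|_p = p^{-v_p(x)} = 7^{4} = 2401.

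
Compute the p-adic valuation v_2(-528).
v_2(-528) = 4

v_2(n) is the largest exponent k such that 2^k divides n. Factor out: -528 = -2^4 · 33. (Sign doesn't affect v_p.) So v_2(-528) = 4.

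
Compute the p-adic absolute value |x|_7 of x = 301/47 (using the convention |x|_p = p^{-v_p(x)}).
|301/47|_7 = 1/7

Step 1 — compute v_7(x) by factoring powers of 7 out of the numerator and denominator: v_7(301/47) = 1. Step 2 — apply |x|_p = p^{-v_p(x)} = 7^{-1} = 1/7.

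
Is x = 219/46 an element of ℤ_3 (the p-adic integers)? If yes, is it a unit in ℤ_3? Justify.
x ∈ ℤ_3 but not a unit; v_3(x) = 1 > 0

ℤ_3 = {x ∈ ℚ_3 : v_3(x) ≥ 0} and ℤ_3^× = {x ∈ ℤ_3 : v_3(x) = 0}. Here v_3(219/46) = v_3(num) − v_3(den) = 1; compare against these criteria.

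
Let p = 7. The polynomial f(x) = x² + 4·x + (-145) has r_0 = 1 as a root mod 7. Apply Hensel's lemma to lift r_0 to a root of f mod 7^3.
r_2 = 302 (mod 343)

Hensel: r_{i+1} = r_i − f(r_i)·(f′(r_i))^{-1} mod 7^{i+2}, f′(x) = 2x + 4. Iterate:
  r_0 = 1 (mod 7)
  r_1 = 8 (mod 49)
  r_2 = 302 (mod 343)
Final: r = 302 satisfies f(r) ≡ 0 mod 7^3.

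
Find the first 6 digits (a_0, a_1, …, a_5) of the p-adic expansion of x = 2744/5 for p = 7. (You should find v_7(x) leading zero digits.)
(a_0, …, a_5) = (0, 0, 0, 3, 4, 5)

v_7(2744/5) = 3, so a_0 = ... = a_2 = 0. Factor out: x = 7^3 · u with u = 8/5 a unit in ℤ_7. Expand u iteratively via a_{v+i} = u_i mod 7, u_{i+1} = (u_i − a_{v+i})/7:
  u_0 = 8/5;  a_3 = 3;  u_1 = (u_0 − 3)/7 = -1/5
  u_1 = -1/5;  a_4 = 4;  u_2 = (u_1 − 4)/7 = -3/5
  u_2 = -3/5;  a_5 = 5;  u_3 = (u_2 − 5)/7 = -4/5
Digits: (0, 0, 0, 3, 4, 5).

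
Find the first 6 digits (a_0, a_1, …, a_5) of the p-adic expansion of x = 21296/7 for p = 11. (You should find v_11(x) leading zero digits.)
(a_0, …, a_5) = (0, 0, 0, 7, 9, 7)

v_11(21296/7) = 3, so a_0 = ... = a_2 = 0. Factor out: x = 11^3 · u with u = 16/7 a unit in ℤ_11. Expand u iteratively via a_{v+i} = u_i mod 11, u_{i+1} = (u_i − a_{v+i})/11:
  u_0 = 16/7;  a_3 = 7;  u_1 = (u_0 − 7)/11 = -3/7
  u_1 = -3/7;  a_4 = 9;  u_2 = (u_1 − 9)/11 = -6/7
  u_2 = -6/7;  a_5 = 7;  u_3 = (u_2 − 7)/11 = -5/7
Digits: (0, 0, 0, 7, 9, 7).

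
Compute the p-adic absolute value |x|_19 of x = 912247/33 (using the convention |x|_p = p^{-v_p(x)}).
|912247/33|_19 = 1/130321

Step 1 — compute v_19(x) by factoring powers of 19 out of the numerator and denominator: v_19(912247/33) = 4. Step 2 — apply |x|_p = p^{-v_p(x)} = 19^{-4} = 1/130321.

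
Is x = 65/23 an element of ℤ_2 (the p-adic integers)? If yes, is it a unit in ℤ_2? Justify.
x ∈ ℤ_2^× (unit); v_2(x) = 0

ℤ_2 = {x ∈ ℚ_2 : v_2(x) ≥ 0} and ℤ_2^× = {x ∈ ℤ_2 : v_2(x) = 0}. Here v_2(65/23) = v_2(num) − v_2(den) = 0; compare against these criteria.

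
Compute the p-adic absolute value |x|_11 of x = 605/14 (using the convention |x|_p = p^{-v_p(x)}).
|605/14|_11 = 1/121

Step 1 — compute v_11(x) by factoring powers of 11 out of the numerator and denominator: v_11(605/14) = 2. Step 2 — apply |x|_p = p^{-v_p(x)} = 11^{-2} = 1/121.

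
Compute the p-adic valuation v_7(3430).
v_7(3430) = 3

v_7(n) is the largest exponent k such that 7^k divides n. Factor out: 3430 = 7^3 · 10. (Sign doesn't affect v_p.) So v_7(3430) = 3.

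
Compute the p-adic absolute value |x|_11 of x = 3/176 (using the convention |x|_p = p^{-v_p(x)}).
|3/176|_11 = 11

Step 1 — compute v_11(x) by factoring powers of 11 out of the numerator and denominator: v_11(3/176) = -1. Step 2 — apply |x|_p = p^{-v_p(x)} = 11^{1} = 11.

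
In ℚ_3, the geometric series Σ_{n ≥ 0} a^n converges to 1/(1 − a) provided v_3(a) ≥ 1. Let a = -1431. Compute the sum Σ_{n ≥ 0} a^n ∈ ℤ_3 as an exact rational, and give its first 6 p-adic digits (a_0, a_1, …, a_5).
Σ a^n = 1/(1 − a) = 1/1432;  first 6 digits = (1, 0, 0, 1, 0, 0)

v_3(a) = 3 ≥ 1, so the series converges in ℤ_3 to 1/(1 − a) = 1/(1 − (-1431)) = 1/1432. Expand this rational in ℤ_3: compute digits iteratively via d_i = x_i mod 3, x_{i+1} = (x_i − d_i)/3. The first 6 digits are (1, 0, 0, 1, 0, 0).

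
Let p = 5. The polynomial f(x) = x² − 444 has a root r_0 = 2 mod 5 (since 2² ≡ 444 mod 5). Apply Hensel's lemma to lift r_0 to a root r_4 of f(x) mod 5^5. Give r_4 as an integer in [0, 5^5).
r_4 = 962 (mod 3125)

Hensel's recurrence: r_{i+1} = r_i − f(r_i)·(f′(r_i))^{-1} mod 5^{i+2}, with f′(x) = 2x. Iterate:
  r_0 = 2 (mod 5)
  r_1 = 12 (mod 25)
  r_2 = 87 (mod 125)
  r_3 = 337 (mod 625)
  r_4 = 962 (mod 3125)
Final: r_4 = 962, and one checks f(r_4) ≡ 0 mod 5^5.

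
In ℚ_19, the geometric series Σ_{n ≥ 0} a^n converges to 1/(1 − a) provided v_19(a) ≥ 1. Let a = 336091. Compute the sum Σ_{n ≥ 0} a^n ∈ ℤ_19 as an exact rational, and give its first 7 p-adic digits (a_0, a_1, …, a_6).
Σ a^n = 1/(1 − a) = -1/336090;  first 7 digits = (1, 0, 0, 11, 2, 0, 7)

v_19(a) = 3 ≥ 1, so the series converges in ℤ_19 to 1/(1 − a) = 1/(1 − 336091) = -1/336090. Expand this rational in ℤ_19: compute digits iteratively via d_i = x_i mod 19, x_{i+1} = (x_i − d_i)/19. The first 7 digits are (1, 0, 0, 11, 2, 0, 7).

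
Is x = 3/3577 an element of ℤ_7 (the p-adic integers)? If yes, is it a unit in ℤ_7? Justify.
x ∉ ℤ_7 (v_7(x) = -2 < 0)

ℤ_7 = {x ∈ ℚ_7 : v_7(x) ≥ 0} and ℤ_7^× = {x ∈ ℤ_7 : v_7(x) = 0}. Here v_7(3/3577) = v_7(num) − v_7(den) = -2; compare against these criteria.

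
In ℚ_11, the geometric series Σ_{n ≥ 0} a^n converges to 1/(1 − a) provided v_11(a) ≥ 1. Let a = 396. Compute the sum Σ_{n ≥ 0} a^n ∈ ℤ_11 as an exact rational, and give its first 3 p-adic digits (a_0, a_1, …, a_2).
Σ a^n = 1/(1 − a) = -1/395;  first 3 digits = (1, 3, 1)

v_11(a) = 1 ≥ 1, so the series converges in ℤ_11 to 1/(1 − a) = 1/(1 − 396) = -1/395. Expand this rational in ℤ_11: compute digits iteratively via d_i = x_i mod 11, x_{i+1} = (x_i − d_i)/11. The first 3 digits are (1, 3, 1).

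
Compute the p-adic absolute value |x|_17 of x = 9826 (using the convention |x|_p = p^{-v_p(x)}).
|9826|_17 = 1/4913

Step 1 — compute v_17(x) by factoring powers of 17 out of the numerator and denominator: v_17(9826) = 3. Step 2 — apply |x|_p = p^{-v_p(x)} = 17^{-3} = 1/4913.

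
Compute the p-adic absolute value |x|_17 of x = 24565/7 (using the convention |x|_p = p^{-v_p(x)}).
|24565/7|_17 = 1/4913

Step 1 — compute v_17(x) by factoring powers of 17 out of the numerator and denominator: v_17(24565/7) = 3. Step 2 — apply |x|_p = p^{-v_p(x)} = 17^{-3} = 1/4913.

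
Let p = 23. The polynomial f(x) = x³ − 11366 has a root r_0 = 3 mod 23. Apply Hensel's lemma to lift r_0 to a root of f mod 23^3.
r_2 = 1912 (mod 12167)

Hensel: r_{i+1} = r_i − f(r_i)/f′(r_i) mod 23^{i+2}, where f′(x) = 3x². Iterate:
  r_0 = 3 (mod 23)
  r_1 = 325 (mod 529)
  r_2 = 1912 (mod 12167)
Final: r = 1912 with f(r) ≡ 0 mod 23^3.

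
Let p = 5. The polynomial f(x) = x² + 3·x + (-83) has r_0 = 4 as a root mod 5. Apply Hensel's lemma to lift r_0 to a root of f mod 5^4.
r_3 = 484 (mod 625)

Hensel: r_{i+1} = r_i − f(r_i)·(f′(r_i))^{-1} mod 5^{i+2}, f′(x) = 2x + 3. Iterate:
  r_0 = 4 (mod 5)
  r_1 = 9 (mod 25)
  r_2 = 109 (mod 125)
  r_3 = 484 (mod 625)
Final: r = 484 satisfies f(r) ≡ 0 mod 5^4.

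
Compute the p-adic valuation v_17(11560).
v_17(11560) = 2

v_17(n) is the largest exponent k such that 17^k divides n. Factor out: 11560 = 17^2 · 40. (Sign doesn't affect v_p.) So v_17(11560) = 2.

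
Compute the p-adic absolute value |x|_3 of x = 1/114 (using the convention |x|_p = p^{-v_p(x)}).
|1/114|_3 = 3

Step 1 — compute v_3(x) by factoring powers of 3 out of the numerator and denominator: v_3(1/114) = -1. Step 2 — apply |x|_p = p^{-v_p(x)} = 3^{1} = 3.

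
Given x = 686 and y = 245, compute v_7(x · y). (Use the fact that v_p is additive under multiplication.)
v_7(168070) = 5

v_p(x) = 3 (factor: 686 = 7^3 · 2); v_p(y) = 2 (factor: 245 = 7^2 · 5). Additivity: v_p(xy) = v_p(x) + v_p(y) = 3 + 2 = 5. (Direct check: xy = 168070 = 7^5 · (10).)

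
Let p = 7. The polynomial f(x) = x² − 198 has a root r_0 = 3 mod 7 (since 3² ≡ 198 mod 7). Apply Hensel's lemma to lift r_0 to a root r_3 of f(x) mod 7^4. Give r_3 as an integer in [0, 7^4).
r_3 = 255 (mod 2401)

Hensel's recurrence: r_{i+1} = r_i − f(r_i)·(f′(r_i))^{-1} mod 7^{i+2}, with f′(x) = 2x. Iterate:
  r_0 = 3 (mod 7)
  r_1 = 10 (mod 49)
  r_2 = 255 (mod 343)
  r_3 = 255 (mod 2401)
Final: r_3 = 255, and one checks f(r_3) ≡ 0 mod 7^4.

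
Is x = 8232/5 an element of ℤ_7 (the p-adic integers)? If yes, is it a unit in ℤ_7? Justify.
x ∈ ℤ_7 but not a unit; v_7(x) = 3 > 0

ℤ_7 = {x ∈ ℚ_7 : v_7(x) ≥ 0} and ℤ_7^× = {x ∈ ℤ_7 : v_7(x) = 0}. Here v_7(8232/5) = v_7(num) − v_7(den) = 3; compare against these criteria.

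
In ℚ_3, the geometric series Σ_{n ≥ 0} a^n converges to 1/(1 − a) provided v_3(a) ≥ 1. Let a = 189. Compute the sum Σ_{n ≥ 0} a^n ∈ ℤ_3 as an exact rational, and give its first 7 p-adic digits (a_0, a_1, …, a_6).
Σ a^n = 1/(1 − a) = -1/188;  first 7 digits = (1, 0, 0, 1, 2, 0, 1)

v_3(a) = 3 ≥ 1, so the series converges in ℤ_3 to 1/(1 − a) = 1/(1 − 189) = -1/188. Expand this rational in ℤ_3: compute digits iteratively via d_i = x_i mod 3, x_{i+1} = (x_i − d_i)/3. The first 7 digits are (1, 0, 0, 1, 2, 0, 1).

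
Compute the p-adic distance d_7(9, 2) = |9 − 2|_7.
d_7(9, 2) = 1/7

Step 1 — x − y = 9 − 2 = 7. Step 2 — v_7(7) = 1 (factor: 7 = (7^1 · 1); the sign does not affect v_p). Step 3 — |x − y|_7 = 7^{-1} = 1/7.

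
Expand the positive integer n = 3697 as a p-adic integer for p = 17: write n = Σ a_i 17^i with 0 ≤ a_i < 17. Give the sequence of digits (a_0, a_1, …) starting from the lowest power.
(a_0, a_1, …) = (8, 13, 12)

Repeated division by 17 gives the digits low-to-high: 3697 = 8 + 13·17^1 + 12·17^2. Digit sequence: (8, 13, 12).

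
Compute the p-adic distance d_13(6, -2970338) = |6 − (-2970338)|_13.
d_13(6, -2970338) = 1/371293

Step 1 — x − y = 6 − (-2970338) = 2970344. Step 2 — v_13(2970344) = 5 (factor: 2970344 = (13^5 · 8); the sign does not affect v_p). Step 3 — |x − y|_13 = 13^{-5} = 1/371293.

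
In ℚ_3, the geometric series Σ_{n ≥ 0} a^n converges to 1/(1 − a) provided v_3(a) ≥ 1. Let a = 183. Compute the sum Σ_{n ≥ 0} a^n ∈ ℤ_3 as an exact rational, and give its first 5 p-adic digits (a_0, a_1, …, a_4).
Σ a^n = 1/(1 − a) = -1/182;  first 5 digits = (1, 1, 0, 0, 0)

v_3(a) = 1 ≥ 1, so the series converges in ℤ_3 to 1/(1 − a) = 1/(1 − 183) = -1/182. Expand this rational in ℤ_3: compute digits iteratively via d_i = x_i mod 3, x_{i+1} = (x_i − d_i)/3. The first 5 digits are (1, 1, 0, 0, 0).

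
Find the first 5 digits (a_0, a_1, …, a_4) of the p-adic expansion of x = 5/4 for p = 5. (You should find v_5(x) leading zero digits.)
(a_0, …, a_4) = (0, 4, 3, 3, 3)

v_5(5/4) = 1, so a_0 = ... = a_0 = 0. Factor out: x = 5^1 · u with u = 1/4 a unit in ℤ_5. Expand u iteratively via a_{v+i} = u_i mod 5, u_{i+1} = (u_i − a_{v+i})/5:
  u_0 = 1/4;  a_1 = 4;  u_1 = (u_0 − 4)/5 = -3/4
  u_1 = -3/4;  a_2 = 3;  u_2 = (u_1 − 3)/5 = -3/4
  u_2 = -3/4;  a_3 = 3;  u_3 = (u_2 − 3)/5 = -3/4
  u_3 = -3/4;  a_4 = 3;  u_4 = (u_3 − 3)/5 = -3/4
Digits: (0, 4, 3, 3, 3).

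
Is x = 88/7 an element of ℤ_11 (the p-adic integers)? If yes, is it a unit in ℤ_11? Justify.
x ∈ ℤ_11 but not a unit; v_11(x) = 1 > 0

ℤ_11 = {x ∈ ℚ_11 : v_11(x) ≥ 0} and ℤ_11^× = {x ∈ ℤ_11 : v_11(x) = 0}. Here v_11(88/7) = v_11(num) − v_11(den) = 1; compare against these criteria.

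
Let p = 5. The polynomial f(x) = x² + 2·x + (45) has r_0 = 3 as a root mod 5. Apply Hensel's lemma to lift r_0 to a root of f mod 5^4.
r_3 = 383 (mod 625)

Hensel: r_{i+1} = r_i − f(r_i)·(f′(r_i))^{-1} mod 5^{i+2}, f′(x) = 2x + 2. Iterate:
  r_0 = 3 (mod 5)
  r_1 = 8 (mod 25)
  r_2 = 8 (mod 125)
  r_3 = 383 (mod 625)
Final: r = 383 satisfies f(r) ≡ 0 mod 5^4.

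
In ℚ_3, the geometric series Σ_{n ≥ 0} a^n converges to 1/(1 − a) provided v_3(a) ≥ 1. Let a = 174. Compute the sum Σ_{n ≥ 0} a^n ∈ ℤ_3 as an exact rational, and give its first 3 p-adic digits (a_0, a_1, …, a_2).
Σ a^n = 1/(1 − a) = -1/173;  first 3 digits = (1, 1, 2)

v_3(a) = 1 ≥ 1, so the series converges in ℤ_3 to 1/(1 − a) = 1/(1 − 174) = -1/173. Expand this rational in ℤ_3: compute digits iteratively via d_i = x_i mod 3, x_{i+1} = (x_i − d_i)/3. The first 3 digits are (1, 1, 2).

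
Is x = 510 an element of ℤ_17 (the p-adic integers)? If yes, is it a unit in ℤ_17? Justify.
x ∈ ℤ_17 but not a unit; v_17(x) = 1 > 0

ℤ_17 = {x ∈ ℚ_17 : v_17(x) ≥ 0} and ℤ_17^× = {x ∈ ℤ_17 : v_17(x) = 0}. Here v_17(510) = v_17(num) − v_17(den) = 1; compare against these criteria.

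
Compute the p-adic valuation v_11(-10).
v_11(-10) = 0

v_11(n) is the largest exponent k such that 11^k divides n. Factor out: -10 = -11^0 · 10. (Sign doesn't affect v_p.) So v_11(-10) = 0.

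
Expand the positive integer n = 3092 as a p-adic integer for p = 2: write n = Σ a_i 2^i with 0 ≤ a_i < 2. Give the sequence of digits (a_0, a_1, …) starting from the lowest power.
(a_0, a_1, …) = (0, 0, 1, 0, 1, 0, 0, 0, 0, 0, 1, 1)

Repeated division by 2 gives the digits low-to-high: 3092 = 1·2^2 + 1·2^4 + 1·2^10 + 1·2^11. Digit sequence: (0, 0, 1, 0, 1, 0, 0, 0, 0, 0, 1, 1).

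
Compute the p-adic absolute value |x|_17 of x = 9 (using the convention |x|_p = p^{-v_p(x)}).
|9|_17 = 1

Step 1 — compute v_17(x) by factoring powers of 17 out of the numerator and denominator: v_17(9) = 0. Step 2 — apply |x|_p = p^{-v_p(x)} = 17^{0} = 1.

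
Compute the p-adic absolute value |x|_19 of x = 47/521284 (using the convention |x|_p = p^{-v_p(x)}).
|47/521284|_19 = 130321

Step 1 — compute v_19(x) by factoring powers of 19 out of the numerator and denominator: v_19(47/521284) = -4. Step 2 — apply |x|_p = p^{-v_p(x)} = 19^{4} = 130321.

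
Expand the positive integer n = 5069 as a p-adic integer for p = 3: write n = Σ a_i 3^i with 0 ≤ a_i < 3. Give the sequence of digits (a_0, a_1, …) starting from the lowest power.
(a_0, a_1, …) = (2, 0, 2, 1, 2, 2, 0, 2)

Repeated division by 3 gives the digits low-to-high: 5069 = 2 + 2·3^2 + 1·3^3 + 2·3^4 + 2·3^5 + 2·3^7. Digit sequence: (2, 0, 2, 1, 2, 2, 0, 2).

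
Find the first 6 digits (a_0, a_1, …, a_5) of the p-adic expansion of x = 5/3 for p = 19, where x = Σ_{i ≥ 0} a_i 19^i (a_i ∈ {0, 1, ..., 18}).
(a_0, …, a_5) = (8, 6, 6, 6, 6, 6)

v_19(5/3) = 0 (numerator and denominator both coprime to 19), so x ∈ ℤ_19^×. Compute digits iteratively via a_i = x_i mod 19, x_{i+1} = (x_i − a_i)/19, with x_0 = x:
  x_0 = 5/3;  a_0 = 8;  x_1 = (x_0 − 8)/19 = -1/3
  x_1 = -1/3;  a_1 = 6;  x_2 = (x_1 − 6)/19 = -1/3
  x_2 = -1/3;  a_2 = 6;  x_3 = (x_2 − 6)/19 = -1/3
  x_3 = -1/3;  a_3 = 6;  x_4 = (x_3 − 6)/19 = -1/3
  x_4 = -1/3;  a_4 = 6;  x_5 = (x_4 − 6)/19 = -1/3
  x_5 = -1/3;  a_5 = 6;  x_6 = (x_5 − 6)/19 = -1/3
Digits: (8, 6, 6, 6, 6, 6).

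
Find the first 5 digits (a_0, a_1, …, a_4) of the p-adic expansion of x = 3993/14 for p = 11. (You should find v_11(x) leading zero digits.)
(a_0, …, a_4) = (0, 0, 0, 1, 7)

v_11(3993/14) = 3, so a_0 = ... = a_2 = 0. Factor out: x = 11^3 · u with u = 3/14 a unit in ℤ_11. Expand u iteratively via a_{v+i} = u_i mod 11, u_{i+1} = (u_i − a_{v+i})/11:
  u_0 = 3/14;  a_3 = 1;  u_1 = (u_0 − 1)/11 = -1/14
  u_1 = -1/14;  a_4 = 7;  u_2 = (u_1 − 7)/11 = -9/14
Digits: (0, 0, 0, 1, 7).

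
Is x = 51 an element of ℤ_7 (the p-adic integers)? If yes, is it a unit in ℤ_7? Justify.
x ∈ ℤ_7^× (unit); v_7(x) = 0

ℤ_7 = {x ∈ ℚ_7 : v_7(x) ≥ 0} and ℤ_7^× = {x ∈ ℤ_7 : v_7(x) = 0}. Here v_7(51) = v_7(num) − v_7(den) = 0; compare against these criteria.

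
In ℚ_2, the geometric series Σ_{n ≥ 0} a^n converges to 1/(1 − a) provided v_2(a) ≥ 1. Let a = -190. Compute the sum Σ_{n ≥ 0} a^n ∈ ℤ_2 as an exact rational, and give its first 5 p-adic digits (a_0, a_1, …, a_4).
Σ a^n = 1/(1 − a) = 1/191;  first 5 digits = (1, 1, 1, 1, 1)

v_2(a) = 1 ≥ 1, so the series converges in ℤ_2 to 1/(1 − a) = 1/(1 − (-190)) = 1/191. Expand this rational in ℤ_2: compute digits iteratively via d_i = x_i mod 2, x_{i+1} = (x_i − d_i)/2. The first 5 digits are (1, 1, 1, 1, 1).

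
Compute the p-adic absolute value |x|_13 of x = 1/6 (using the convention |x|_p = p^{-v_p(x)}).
|1/6|_13 = 1

Step 1 — compute v_13(x) by factoring powers of 13 out of the numerator and denominator: v_13(1/6) = 0. Step 2 — apply |x|_p = p^{-v_p(x)} = 13^{0} = 1.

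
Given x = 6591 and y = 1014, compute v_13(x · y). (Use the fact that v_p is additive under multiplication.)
v_13(6683274) = 5

v_p(x) = 3 (factor: 6591 = 13^3 · 3); v_p(y) = 2 (factor: 1014 = 13^2 · 6). Additivity: v_p(xy) = v_p(x) + v_p(y) = 3 + 2 = 5. (Direct check: xy = 6683274 = 13^5 · (18).)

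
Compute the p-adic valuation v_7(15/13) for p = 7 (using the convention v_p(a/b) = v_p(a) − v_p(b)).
v_7(15/13) = 0

Factor powers of 7 from the numerator and denominator of the reduced fraction: 15 = 7^0 · 15 and 13 = 7^0 · 13. Apply v_p(a/b) = v_p(a) − v_p(b): v_7(15/13) = 0 − 0 = 0.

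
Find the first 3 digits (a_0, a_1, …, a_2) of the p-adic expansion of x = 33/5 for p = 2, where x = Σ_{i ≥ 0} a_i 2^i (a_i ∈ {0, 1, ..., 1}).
(a_0, …, a_2) = (1, 0, 1)

v_2(33/5) = 0 (numerator and denominator both coprime to 2), so x ∈ ℤ_2^×. Compute digits iteratively via a_i = x_i mod 2, x_{i+1} = (x_i − a_i)/2, with x_0 = x:
  x_0 = 33/5;  a_0 = 1;  x_1 = (x_0 − 1)/2 = 14/5
  x_1 = 14/5;  a_1 = 0;  x_2 = (x_1 − 0)/2 = 7/5
  x_2 = 7/5;  a_2 = 1;  x_3 = (x_2 − 1)/2 = 1/5
Digits: (1, 0, 1).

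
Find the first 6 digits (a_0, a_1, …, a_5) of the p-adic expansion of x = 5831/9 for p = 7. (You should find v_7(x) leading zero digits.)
(a_0, …, a_5) = (0, 0, 0, 5, 5, 0)

v_7(5831/9) = 3, so a_0 = ... = a_2 = 0. Factor out: x = 7^3 · u with u = 17/9 a unit in ℤ_7. Expand u iteratively via a_{v+i} = u_i mod 7, u_{i+1} = (u_i − a_{v+i})/7:
  u_0 = 17/9;  a_3 = 5;  u_1 = (u_0 − 5)/7 = -4/9
  u_1 = -4/9;  a_4 = 5;  u_2 = (u_1 − 5)/7 = -7/9
  u_2 = -7/9;  a_5 = 0;  u_3 = (u_2 − 0)/7 = -1/9
Digits: (0, 0, 0, 5, 5, 0).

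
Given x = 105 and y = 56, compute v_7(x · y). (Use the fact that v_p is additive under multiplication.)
v_7(5880) = 2

v_p(x) = 1 (factor: 105 = 7^1 · 15); v_p(y) = 1 (factor: 56 = 7^1 · 8). Additivity: v_p(xy) = v_p(x) + v_p(y) = 1 + 1 = 2. (Direct check: xy = 5880 = 7^2 · (120).)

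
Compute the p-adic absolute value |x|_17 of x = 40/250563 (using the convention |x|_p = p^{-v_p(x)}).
|40/250563|_17 = 83521

Step 1 — compute v_17(x) by factoring powers of 17 out of the numerator and denominator: v_17(40/250563) = -4. Step 2 — apply |x|_p = p^{-v_p(x)} = 17^{4} = 83521.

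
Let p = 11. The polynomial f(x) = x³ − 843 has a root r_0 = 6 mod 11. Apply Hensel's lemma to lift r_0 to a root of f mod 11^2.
r_1 = 116 (mod 121)

Hensel: r_{i+1} = r_i − f(r_i)/f′(r_i) mod 11^{i+2}, where f′(x) = 3x². Iterate:
  r_0 = 6 (mod 11)
  r_1 = 116 (mod 121)
Final: r = 116 with f(r) ≡ 0 mod 11^2.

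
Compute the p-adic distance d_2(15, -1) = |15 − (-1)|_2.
d_2(15, -1) = 1/16

Step 1 — x − y = 15 − (-1) = 16. Step 2 — v_2(16) = 4 (factor: 16 = (2^4 · 1); the sign does not affect v_p). Step 3 — |x − y|_2 = 2^{-4} = 1/16.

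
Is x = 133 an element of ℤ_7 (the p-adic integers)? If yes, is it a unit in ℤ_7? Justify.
x ∈ ℤ_7 but not a unit; v_7(x) = 1 > 0

ℤ_7 = {x ∈ ℚ_7 : v_7(x) ≥ 0} and ℤ_7^× = {x ∈ ℤ_7 : v_7(x) = 0}. Here v_7(133) = v_7(num) − v_7(den) = 1; compare against these criteria.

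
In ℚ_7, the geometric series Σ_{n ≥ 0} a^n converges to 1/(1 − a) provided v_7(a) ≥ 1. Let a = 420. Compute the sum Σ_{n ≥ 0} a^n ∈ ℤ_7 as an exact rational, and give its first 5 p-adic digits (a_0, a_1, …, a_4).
Σ a^n = 1/(1 − a) = -1/419;  first 5 digits = (1, 4, 3, 5, 1)

v_7(a) = 1 ≥ 1, so the series converges in ℤ_7 to 1/(1 − a) = 1/(1 − 420) = -1/419. Expand this rational in ℤ_7: compute digits iteratively via d_i = x_i mod 7, x_{i+1} = (x_i − d_i)/7. The first 5 digits are (1, 4, 3, 5, 1).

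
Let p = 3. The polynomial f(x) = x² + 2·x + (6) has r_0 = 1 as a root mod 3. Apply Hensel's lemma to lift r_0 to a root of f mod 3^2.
r_1 = 1 (mod 9)

Hensel: r_{i+1} = r_i − f(r_i)·(f′(r_i))^{-1} mod 3^{i+2}, f′(x) = 2x + 2. Iterate:
  r_0 = 1 (mod 3)
  r_1 = 1 (mod 9)
Final: r = 1 satisfies f(r) ≡ 0 mod 3^2.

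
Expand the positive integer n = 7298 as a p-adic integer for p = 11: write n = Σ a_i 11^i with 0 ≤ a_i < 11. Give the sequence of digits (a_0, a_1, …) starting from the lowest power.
(a_0, a_1, …) = (5, 3, 5, 5)

Repeated division by 11 gives the digits low-to-high: 7298 = 5 + 3·11^1 + 5·11^2 + 5·11^3. Digit sequence: (5, 3, 5, 5).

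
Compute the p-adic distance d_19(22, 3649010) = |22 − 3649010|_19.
d_19(22, 3649010) = 1/130321

Step 1 — x − y = 22 − 3649010 = -3648988. Step 2 — v_19(-3648988) = 4 (factor: -3648988 = −(19^4 · 28); the sign does not affect v_p). Step 3 — |x − y|_19 = 19^{-4} = 1/130321.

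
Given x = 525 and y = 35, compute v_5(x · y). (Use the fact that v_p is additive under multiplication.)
v_5(18375) = 3

v_p(x) = 2 (factor: 525 = 5^2 · 21); v_p(y) = 1 (factor: 35 = 5^1 · 7). Additivity: v_p(xy) = v_p(x) + v_p(y) = 2 + 1 = 3. (Direct check: xy = 18375 = 5^3 · (147).)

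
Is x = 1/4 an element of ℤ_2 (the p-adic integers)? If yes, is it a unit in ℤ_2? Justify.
x ∉ ℤ_2 (v_2(x) = -2 < 0)

ℤ_2 = {x ∈ ℚ_2 : v_2(x) ≥ 0} and ℤ_2^× = {x ∈ ℤ_2 : v_2(x) = 0}. Here v_2(1/4) = v_2(num) − v_2(den) = -2; compare against these criteria.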